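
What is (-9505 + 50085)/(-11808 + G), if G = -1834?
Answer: -20290/6821 ≈ -2.9746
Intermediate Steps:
(-9505 + 50085)/(-11808 + G) = (-9505 + 50085)/(-11808 - 1834) = 40580/(-13642) = 40580*(-1/13642) = -20290/6821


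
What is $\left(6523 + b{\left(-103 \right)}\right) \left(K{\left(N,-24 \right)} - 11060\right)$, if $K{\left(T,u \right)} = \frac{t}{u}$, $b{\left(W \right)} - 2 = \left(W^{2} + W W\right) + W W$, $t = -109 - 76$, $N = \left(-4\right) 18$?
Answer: $-423877490$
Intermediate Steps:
$N = -72$
$t = -185$
$b{\left(W \right)} = 2 + 3 W^{2}$ ($b{\left(W \right)} = 2 + \left(\left(W^{2} + W W\right) + W W\right) = 2 + \left(\left(W^{2} + W^{2}\right) + W^{2}\right) = 2 + \left(2 W^{2} + W^{2}\right) = 2 + 3 W^{2}$)
$K{\left(T,u \right)} = - \frac{185}{u}$
$\left(6523 + b{\left(-103 \right)}\right) \left(K{\left(N,-24 \right)} - 11060\right) = \left(6523 + \left(2 + 3 \left(-103\right)^{2}\right)\right) \left(- \frac{185}{-24} - 11060\right) = \left(6523 + \left(2 + 3 \cdot 10609\right)\right) \left(\left(-185\right) \left(- \frac{1}{24}\right) - 11060\right) = \left(6523 + \left(2 + 31827\right)\right) \left(\frac{185}{24} - 11060\right) = \left(6523 + 31829\right) \left(- \frac{265255}{24}\right) = 38352 \left(- \frac{265255}{24}\right) = -423877490$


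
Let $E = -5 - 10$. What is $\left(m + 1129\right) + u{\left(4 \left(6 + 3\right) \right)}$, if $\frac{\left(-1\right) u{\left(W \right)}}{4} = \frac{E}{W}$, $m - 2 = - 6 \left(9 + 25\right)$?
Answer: $\frac{2786}{3} \approx 928.67$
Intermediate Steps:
$E = -15$
$m = -202$ ($m = 2 - 6 \left(9 + 25\right) = 2 - 204 = -202$)
$u{\left(W \right)} = \frac{60}{W}$ ($u{\left(W \right)} = - 4 \left(- \frac{15}{W}\right) = \frac{60}{W}$)
$\left(m + 1129\right) + u{\left(4 \left(6 + 3\right) \right)} = \left(-202 + 1129\right) + \frac{60}{4 \left(6 + 3\right)} = 927 + \frac{60}{4 \cdot 9} = 927 + \frac{60}{36} = 927 + 60 \cdot \frac{1}{36} = 927 + \frac{5}{3} = \frac{2786}{3}$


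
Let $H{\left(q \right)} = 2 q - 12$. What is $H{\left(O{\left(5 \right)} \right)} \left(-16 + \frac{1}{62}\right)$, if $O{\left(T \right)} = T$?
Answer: $\frac{991}{31} \approx 31.968$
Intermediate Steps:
$H{\left(q \right)} = -12 + 2 q$
$H{\left(O{\left(5 \right)} \right)} \left(-16 + \frac{1}{62}\right) = \left(-12 + 2 \cdot 5\right) \left(-16 + \frac{1}{62}\right) = \left(-12 + 10\right) \left(-16 + \frac{1}{62}\right) = \left(-2\right) \left(- \frac{991}{62}\right) = \frac{991}{31}$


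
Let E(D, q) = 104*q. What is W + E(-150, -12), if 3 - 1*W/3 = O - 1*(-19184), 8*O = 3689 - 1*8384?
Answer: -456243/8 ≈ -57030.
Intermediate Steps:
O = -4695/8 (O = (3689 - 1*8384)/8 = (3689 - 8384)/8 = (⅛)*(-4695) = -4695/8 ≈ -586.88)
W = -446259/8 (W = 9 - 3*(-4695/8 - 1*(-19184)) = 9 - 3*(-4695/8 + 19184) = 9 - 3*148777/8 = 9 - 446331/8 = -446259/8 ≈ -55782.)
W + E(-150, -12) = -446259/8 + 104*(-12) = -446259/8 - 1248 = -456243/8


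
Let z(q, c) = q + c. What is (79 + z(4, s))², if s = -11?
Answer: 5184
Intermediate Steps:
z(q, c) = c + q
(79 + z(4, s))² = (79 + (-11 + 4))² = (79 - 7)² = 72² = 5184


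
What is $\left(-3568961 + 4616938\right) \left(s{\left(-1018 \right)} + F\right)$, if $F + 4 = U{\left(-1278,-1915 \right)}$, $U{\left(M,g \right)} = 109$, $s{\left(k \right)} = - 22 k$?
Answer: $23580530477$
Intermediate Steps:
$F = 105$ ($F = -4 + 109 = 105$)
$\left(-3568961 + 4616938\right) \left(s{\left(-1018 \right)} + F\right) = \left(-3568961 + 4616938\right) \left(\left(-22\right) \left(-1018\right) + 105\right) = 1047977 \left(22396 + 105\right) = 1047977 \cdot 22501 = 23580530477$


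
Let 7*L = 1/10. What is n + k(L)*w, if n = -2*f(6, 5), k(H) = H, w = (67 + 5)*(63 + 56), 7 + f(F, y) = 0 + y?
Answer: 632/5 ≈ 126.40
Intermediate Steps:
f(F, y) = -7 + y (f(F, y) = -7 + (0 + y) = -7 + y)
w = 8568 (w = 72*119 = 8568)
L = 1/70 (L = (1/7)/10 = (1/7)*(1/10) = 1/70 ≈ 0.014286)
n = 4 (n = -2*(-7 + 5) = -2*(-2) = 4)
n + k(L)*w = 4 + (1/70)*8568 = 4 + 612/5 = 632/5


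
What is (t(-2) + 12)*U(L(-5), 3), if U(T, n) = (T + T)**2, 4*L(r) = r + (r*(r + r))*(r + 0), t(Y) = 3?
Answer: 975375/4 ≈ 2.4384e+5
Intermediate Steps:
L(r) = r**3/2 + r/4 (L(r) = (r + (r*(r + r))*(r + 0))/4 = (r + (r*(2*r))*r)/4 = (r + (2*r**2)*r)/4 = (r + 2*r**3)/4 = r**3/2 + r/4)
U(T, n) = 4*T**2 (U(T, n) = (2*T)**2 = 4*T**2)
(t(-2) + 12)*U(L(-5), 3) = (3 + 12)*(4*((1/2)*(-5)**3 + (1/4)*(-5))**2) = 15*(4*((1/2)*(-125) - 5/4)**2) = 15*(4*(-125/2 - 5/4)**2) = 15*(4*(-255/4)**2) = 15*(4*(65025/16)) = 15*(65025/4) = 975375/4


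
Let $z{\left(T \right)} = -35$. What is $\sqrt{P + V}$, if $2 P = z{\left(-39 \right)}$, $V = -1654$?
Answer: $\frac{i \sqrt{6686}}{2} \approx 40.884 i$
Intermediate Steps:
$P = - \frac{35}{2}$ ($P = \frac{1}{2} \left(-35\right) = - \frac{35}{2} \approx -17.5$)
$\sqrt{P + V} = \sqrt{- \frac{35}{2} - 1654} = \sqrt{- \frac{3343}{2}} = \frac{i \sqrt{6686}}{2}$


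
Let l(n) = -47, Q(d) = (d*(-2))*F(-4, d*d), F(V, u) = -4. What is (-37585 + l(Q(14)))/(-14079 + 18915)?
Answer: -3136/403 ≈ -7.7816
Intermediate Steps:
Q(d) = 8*d (Q(d) = (d*(-2))*(-4) = -2*d*(-4) = 8*d)
(-37585 + l(Q(14)))/(-14079 + 18915) = (-37585 - 47)/(-14079 + 18915) = -37632/4836 = -37632*1/4836 = -3136/403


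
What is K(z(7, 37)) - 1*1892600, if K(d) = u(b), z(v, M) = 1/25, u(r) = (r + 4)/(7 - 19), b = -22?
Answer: -3785197/2 ≈ -1.8926e+6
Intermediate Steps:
u(r) = -⅓ - r/12 (u(r) = (4 + r)/(-12) = (4 + r)*(-1/12) = -⅓ - r/12)
z(v, M) = 1/25
K(d) = 3/2 (K(d) = -⅓ - 1/12*(-22) = -⅓ + 11/6 = 3/2)
K(z(7, 37)) - 1*1892600 = 3/2 - 1*1892600 = 3/2 - 1892600 = -3785197/2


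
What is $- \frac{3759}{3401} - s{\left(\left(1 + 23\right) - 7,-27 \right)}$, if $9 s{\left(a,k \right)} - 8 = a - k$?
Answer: $- \frac{1177}{171} \approx -6.883$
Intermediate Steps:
$s{\left(a,k \right)} = \frac{8}{9} - \frac{k}{9} + \frac{a}{9}$ ($s{\left(a,k \right)} = \frac{8}{9} + \frac{a - k}{9} = \frac{8}{9} + \left(- \frac{k}{9} + \frac{a}{9}\right) = \frac{8}{9} - \frac{k}{9} + \frac{a}{9}$)
$- \frac{3759}{3401} - s{\left(\left(1 + 23\right) - 7,-27 \right)} = - \frac{3759}{3401} - \left(\frac{8}{9} - -3 + \frac{\left(1 + 23\right) - 7}{9}\right) = \left(-3759\right) \frac{1}{3401} - \left(\frac{8}{9} + 3 + \frac{24 - 7}{9}\right) = - \frac{21}{19} - \left(\frac{8}{9} + 3 + \frac{1}{9} \cdot 17\right) = - \frac{21}{19} - \left(\frac{8}{9} + 3 + \frac{17}{9}\right) = - \frac{21}{19} - \frac{52}{9} = - \frac{1177}{171}$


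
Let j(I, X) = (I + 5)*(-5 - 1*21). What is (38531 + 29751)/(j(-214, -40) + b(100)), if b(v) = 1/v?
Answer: 6828200/543401 ≈ 12.566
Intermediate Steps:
j(I, X) = -130 - 26*I (j(I, X) = (5 + I)*(-5 - 21) = (5 + I)*(-26) = -130 - 26*I)
(38531 + 29751)/(j(-214, -40) + b(100)) = (38531 + 29751)/((-130 - 26*(-214)) + 1/100) = 68282/((-130 + 5564) + 1/100) = 68282/(5434 + 1/100) = 68282/(543401/100) = 68282*(100/543401) = 6828200/543401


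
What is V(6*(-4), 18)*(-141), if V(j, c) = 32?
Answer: -4512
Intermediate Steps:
V(6*(-4), 18)*(-141) = 32*(-141) = -4512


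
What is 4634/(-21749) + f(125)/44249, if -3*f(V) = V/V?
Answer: -87881621/412444929 ≈ -0.21307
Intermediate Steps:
f(V) = -⅓ (f(V) = -V/(3*V) = -⅓*1 = -⅓)
4634/(-21749) + f(125)/44249 = 4634/(-21749) - ⅓/44249 = 4634*(-1/21749) - ⅓*1/44249 = -662/3107 - 1/132747 = -87881621/412444929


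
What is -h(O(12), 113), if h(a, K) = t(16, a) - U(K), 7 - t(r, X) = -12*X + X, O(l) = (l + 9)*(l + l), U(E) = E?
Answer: -5438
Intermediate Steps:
O(l) = 2*l*(9 + l) (O(l) = (9 + l)*(2*l) = 2*l*(9 + l))
t(r, X) = 7 + 11*X (t(r, X) = 7 - (-12*X + X) = 7 - (-11)*X = 7 + 11*X)
h(a, K) = 7 - K + 11*a (h(a, K) = (7 + 11*a) - K = 7 - K + 11*a)
-h(O(12), 113) = -(7 - 1*113 + 11*(2*12*(9 + 12))) = -(7 - 113 + 11*(2*12*21)) = -(7 - 113 + 11*504) = -(7 - 113 + 5544) = -1*5438 = -5438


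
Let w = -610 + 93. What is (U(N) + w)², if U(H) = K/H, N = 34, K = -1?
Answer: 309021241/1156 ≈ 2.6732e+5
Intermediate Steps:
w = -517
U(H) = -1/H
(U(N) + w)² = (-1/34 - 517)² = (-17579/34)² = 309021241/1156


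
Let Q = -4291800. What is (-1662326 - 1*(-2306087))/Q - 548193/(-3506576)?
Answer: 3972410211/627063453200 ≈ 0.0063349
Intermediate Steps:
(-1662326 - 1*(-2306087))/Q - 548193/(-3506576) = (-1662326 - 1*(-2306087))/(-4291800) - 548193/(-3506576) = (-1662326 + 2306087)*(-1/4291800) - 548193*(-1/3506576) = 643761*(-1/4291800) + 548193/3506576 = -214587/1430600 + 548193/3506576 = 3972410211/627063453200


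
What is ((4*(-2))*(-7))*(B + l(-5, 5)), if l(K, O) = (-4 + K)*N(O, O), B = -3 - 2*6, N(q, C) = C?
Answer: -3360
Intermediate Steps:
B = -15 (B = -3 - 12 = -15)
l(K, O) = O*(-4 + K) (l(K, O) = (-4 + K)*O = O*(-4 + K))
((4*(-2))*(-7))*(B + l(-5, 5)) = ((4*(-2))*(-7))*(-15 + 5*(-4 - 5)) = (-8*(-7))*(-15 + 5*(-9)) = 56*(-15 - 45) = 56*(-60) = -3360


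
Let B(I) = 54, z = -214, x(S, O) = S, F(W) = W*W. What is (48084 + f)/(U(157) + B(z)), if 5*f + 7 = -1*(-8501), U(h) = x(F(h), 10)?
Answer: 248914/123515 ≈ 2.0153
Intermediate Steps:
F(W) = W²
U(h) = h²
f = 8494/5 (f = -7/5 + (-1*(-8501))/5 = -7/5 + (⅕)*8501 = -7/5 + 8501/5 = 8494/5 ≈ 1698.8)
(48084 + f)/(U(157) + B(z)) = (48084 + 8494/5)/(157² + 54) = 248914/(5*(24649 + 54)) = (248914/5)/24703 = (248914/5)*(1/24703) = 248914/123515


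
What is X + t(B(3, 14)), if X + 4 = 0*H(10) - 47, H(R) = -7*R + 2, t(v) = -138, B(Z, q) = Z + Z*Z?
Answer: -189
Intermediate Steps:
B(Z, q) = Z + Z²
H(R) = 2 - 7*R
X = -51 (X = -4 + (0*(2 - 7*10) - 47) = -4 + (0*(2 - 70) - 47) = -4 + (0*(-68) - 47) = -4 + (0 - 47) = -4 - 47 = -51)
X + t(B(3, 14)) = -51 - 138 = -189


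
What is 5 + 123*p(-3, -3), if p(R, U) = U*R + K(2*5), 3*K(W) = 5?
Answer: 1317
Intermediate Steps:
K(W) = 5/3 (K(W) = (⅓)*5 = 5/3)
p(R, U) = 5/3 + R*U (p(R, U) = U*R + 5/3 = R*U + 5/3 = 5/3 + R*U)
5 + 123*p(-3, -3) = 5 + 123*(5/3 - 3*(-3)) = 5 + 123*(5/3 + 9) = 5 + 123*(32/3) = 5 + 1312 = 1317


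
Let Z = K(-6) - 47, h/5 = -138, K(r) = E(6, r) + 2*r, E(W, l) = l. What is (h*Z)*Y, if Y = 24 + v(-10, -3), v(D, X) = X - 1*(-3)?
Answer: 1076400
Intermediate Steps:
K(r) = 3*r (K(r) = r + 2*r = 3*r)
h = -690 (h = 5*(-138) = -690)
v(D, X) = 3 + X (v(D, X) = X + 3 = 3 + X)
Y = 24 (Y = 24 + (3 - 3) = 24 + 0 = 24)
Z = -65 (Z = 3*(-6) - 47 = -18 - 47 = -65)
(h*Z)*Y = -690*(-65)*24 = 44850*24 = 1076400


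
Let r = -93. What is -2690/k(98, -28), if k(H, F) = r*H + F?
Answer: 1345/4571 ≈ 0.29425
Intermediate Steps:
k(H, F) = F - 93*H (k(H, F) = -93*H + F = F - 93*H)
-2690/k(98, -28) = -2690/(-28 - 93*98) = -2690/(-28 - 9114) = -2690/(-9142) = -2690*(-1/9142) = 1345/4571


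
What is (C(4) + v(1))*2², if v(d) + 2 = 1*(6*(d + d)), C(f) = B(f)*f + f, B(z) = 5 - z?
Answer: 72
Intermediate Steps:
C(f) = f + f*(5 - f) (C(f) = (5 - f)*f + f = f*(5 - f) + f = f + f*(5 - f))
v(d) = -2 + 12*d (v(d) = -2 + 1*(6*(d + d)) = -2 + 1*(6*(2*d)) = -2 + 1*(12*d) = -2 + 12*d)
(C(4) + v(1))*2² = (4*(6 - 1*4) + (-2 + 12*1))*2² = (4*(6 - 4) + (-2 + 12))*4 = (4*2 + 10)*4 = (8 + 10)*4 = 18*4 = 72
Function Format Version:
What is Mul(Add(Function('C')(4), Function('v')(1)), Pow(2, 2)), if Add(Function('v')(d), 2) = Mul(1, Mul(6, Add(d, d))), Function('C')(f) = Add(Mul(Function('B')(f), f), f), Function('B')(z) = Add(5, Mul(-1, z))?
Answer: 72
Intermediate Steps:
Function('C')(f) = Add(f, Mul(f, Add(5, Mul(-1, f)))) (Function('C')(f) = Add(Mul(Add(5, Mul(-1, f)), f), f) = Add(Mul(f, Add(5, Mul(-1, f))), f) = Add(f, Mul(f, Add(5, Mul(-1, f)))))
Function('v')(d) = Add(-2, Mul(12, d)) (Function('v')(d) = Add(-2, Mul(1, Mul(6, Add(d, d)))) = Add(-2, Mul(1, Mul(6, Mul(2, d)))) = Add(-2, Mul(1, Mul(12, d))) = Add(-2, Mul(12, d)))
Mul(Add(Function('C')(4), Function('v')(1)), Pow(2, 2)) = Mul(Add(Mul(4, Add(6, Mul(-1, 4))), Add(-2, Mul(12, 1))), Pow(2, 2)) = Mul(Add(Mul(4, Add(6, -4)), Add(-2, 12)), 4) = Mul(Add(Mul(4, 2), 10), 4) = Mul(Add(8, 10), 4) = Mul(18, 4) = 72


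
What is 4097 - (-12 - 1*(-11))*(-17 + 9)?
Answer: 4089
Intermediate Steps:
4097 - (-12 - 1*(-11))*(-17 + 9) = 4097 - (-12 + 11)*(-8) = 4097 - (-1)*(-8) = 4097 - 1*8 = 4097 - 8 = 4089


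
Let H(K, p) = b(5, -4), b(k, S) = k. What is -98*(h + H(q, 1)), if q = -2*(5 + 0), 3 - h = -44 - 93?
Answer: -14210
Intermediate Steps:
h = 140 (h = 3 - (-44 - 93) = 3 - 1*(-137) = 3 + 137 = 140)
q = -10 (q = -2*5 = -10)
H(K, p) = 5
-98*(h + H(q, 1)) = -98*(140 + 5) = -98*145 = -14210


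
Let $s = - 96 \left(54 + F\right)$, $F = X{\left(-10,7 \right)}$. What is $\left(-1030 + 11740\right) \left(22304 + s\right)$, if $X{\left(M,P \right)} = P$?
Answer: $176158080$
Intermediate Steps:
$F = 7$
$s = -5856$ ($s = - 96 \left(54 + 7\right) = \left(-96\right) 61 = -5856$)
$\left(-1030 + 11740\right) \left(22304 + s\right) = \left(-1030 + 11740\right) \left(22304 - 5856\right) = 10710 \cdot 16448 = 176158080$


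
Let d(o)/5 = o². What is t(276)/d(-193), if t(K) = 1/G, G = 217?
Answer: 1/40415165 ≈ 2.4743e-8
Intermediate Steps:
d(o) = 5*o²
t(K) = 1/217
t(276)/d(-193) = 1/(217*((5*(-193)²))) = 1/(217*((5*37249))) = (1/217)/186245 = (1/217)*(1/186245) = 1/40415165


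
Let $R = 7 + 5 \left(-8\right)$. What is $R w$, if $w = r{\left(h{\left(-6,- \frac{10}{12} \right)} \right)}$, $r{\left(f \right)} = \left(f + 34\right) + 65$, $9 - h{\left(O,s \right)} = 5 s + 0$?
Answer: $- \frac{7403}{2} \approx -3701.5$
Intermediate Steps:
$h{\left(O,s \right)} = 9 - 5 s$ ($h{\left(O,s \right)} = 9 - \left(5 s + 0\right) = 9 - 5 s$)
$r{\left(f \right)} = 99 + f$ ($r{\left(f \right)} = \left(34 + f\right) + 65 = 99 + f$)
$w = \frac{673}{6}$ ($w = 99 + \left(9 - 5 \left(- \frac{10}{12}\right)\right) = 99 + \left(9 - 5 \left(\left(-10\right) \frac{1}{12}\right)\right) = 99 + \left(9 - - \frac{25}{6}\right) = 99 + \left(9 + \frac{25}{6}\right) = 99 + \frac{79}{6} = \frac{673}{6} \approx 112.17$)
$R = -33$ ($R = 7 - 40 = -33$)
$R w = \left(-33\right) \frac{673}{6} = - \frac{7403}{2}$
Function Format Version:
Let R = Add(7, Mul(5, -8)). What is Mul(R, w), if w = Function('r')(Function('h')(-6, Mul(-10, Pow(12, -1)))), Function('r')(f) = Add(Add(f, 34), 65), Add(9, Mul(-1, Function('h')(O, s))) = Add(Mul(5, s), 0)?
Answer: Rational(-7403, 2) ≈ -3701.5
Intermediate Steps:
Function('h')(O, s) = Add(9, Mul(-5, s)) (Function('h')(O, s) = Add(9, Mul(-1, Add(Mul(5, s), 0))) = Add(9, Mul(-1, Mul(5, s))) = Add(9, Mul(-5, s)))
Function('r')(f) = Add(99, f) (Function('r')(f) = Add(Add(34, f), 65) = Add(99, f))
w = Rational(673, 6) (w = Add(99, Add(9, Mul(-5, Mul(-10, Pow(12, -1))))) = Add(99, Add(9, Mul(-5, Mul(-10, Rational(1, 12))))) = Add(99, Add(9, Mul(-5, Rational(-5, 6)))) = Add(99, Add(9, Rational(25, 6))) = Add(99, Rational(79, 6)) = Rational(673, 6) ≈ 112.17)
R = -33 (R = Add(7, -40) = -33)
Mul(R, w) = Mul(-33, Rational(673, 6)) = Rational(-7403, 2)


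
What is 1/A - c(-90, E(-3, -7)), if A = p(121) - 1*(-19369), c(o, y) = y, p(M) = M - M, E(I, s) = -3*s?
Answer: -406748/19369 ≈ -21.000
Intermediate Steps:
p(M) = 0
A = 19369 (A = 0 - 1*(-19369) = 0 + 19369 = 19369)
1/A - c(-90, E(-3, -7)) = 1/19369 - (-3)*(-7) = 1/19369 - 1*21 = 1/19369 - 21 = -406748/19369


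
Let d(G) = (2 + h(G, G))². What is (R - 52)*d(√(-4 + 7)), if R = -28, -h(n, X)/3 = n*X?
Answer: -3920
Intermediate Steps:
h(n, X) = -3*X*n (h(n, X) = -3*n*X = -3*X*n)
d(G) = (2 - 3*G²)² (d(G) = (2 - 3*G*G)² = (2 - 3*G²)²)
(R - 52)*d(√(-4 + 7)) = (-28 - 52)*(-2 + 3*(√(-4 + 7))²)² = -80*(-2 + 3*(√3)²)² = -80*(-2 + 3*3)² = -80*(-2 + 9)² = -80*7² = -80*49 = -3920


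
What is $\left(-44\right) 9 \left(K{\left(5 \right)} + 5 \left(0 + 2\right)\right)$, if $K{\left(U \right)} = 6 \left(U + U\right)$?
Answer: $-27720$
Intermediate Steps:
$K{\left(U \right)} = 12 U$ ($K{\left(U \right)} = 6 \cdot 2 U = 12 U$)
$\left(-44\right) 9 \left(K{\left(5 \right)} + 5 \left(0 + 2\right)\right) = \left(-44\right) 9 \left(12 \cdot 5 + 5 \left(0 + 2\right)\right) = - 396 \left(60 + 5 \cdot 2\right) = - 396 \left(60 + 10\right) = \left(-396\right) 70 = -27720$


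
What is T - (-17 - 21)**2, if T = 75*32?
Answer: 956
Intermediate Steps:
T = 2400
T - (-17 - 21)**2 = 2400 - (-17 - 21)**2 = 2400 - 1*(-38)**2 = 2400 - 1*1444 = 2400 - 1444 = 956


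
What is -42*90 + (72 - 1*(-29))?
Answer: -3679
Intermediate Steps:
-42*90 + (72 - 1*(-29)) = -3780 + (72 + 29) = -3780 + 101 = -3679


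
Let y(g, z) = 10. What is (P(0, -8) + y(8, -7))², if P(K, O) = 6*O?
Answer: 1444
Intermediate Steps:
(P(0, -8) + y(8, -7))² = (6*(-8) + 10)² = (-48 + 10)² = (-38)² = 1444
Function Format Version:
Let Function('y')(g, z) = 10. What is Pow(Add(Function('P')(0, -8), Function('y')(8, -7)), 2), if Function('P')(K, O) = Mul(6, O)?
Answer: 1444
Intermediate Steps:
Pow(Add(Function('P')(0, -8), Function('y')(8, -7)), 2) = Pow(Add(Mul(6, -8), 10), 2) = Pow(Add(-48, 10), 2) = Pow(-38, 2) = 1444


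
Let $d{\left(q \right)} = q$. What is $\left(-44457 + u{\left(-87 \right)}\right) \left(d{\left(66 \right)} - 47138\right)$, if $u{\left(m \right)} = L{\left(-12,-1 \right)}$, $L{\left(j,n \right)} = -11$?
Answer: $2093197696$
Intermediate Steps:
$u{\left(m \right)} = -11$
$\left(-44457 + u{\left(-87 \right)}\right) \left(d{\left(66 \right)} - 47138\right) = \left(-44457 - 11\right) \left(66 - 47138\right) = - 44468 \left(66 - 47138\right) = \left(-44468\right) \left(-47072\right) = 2093197696$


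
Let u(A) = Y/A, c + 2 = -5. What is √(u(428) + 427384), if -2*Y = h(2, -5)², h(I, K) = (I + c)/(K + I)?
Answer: √704609190554/1284 ≈ 653.75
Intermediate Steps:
c = -7 (c = -2 - 5 = -7)
h(I, K) = (-7 + I)/(I + K) (h(I, K) = (I - 7)/(K + I) = (-7 + I)/(I + K))
Y = -25/18 (Y = -(-7 + 2)²/(2 - 5)²/2 = -(-5/(-3))²/2 = -(-⅓*(-5))²/2 = -(5/3)²/2 = -½*25/9 = -25/18 ≈ -1.3889)
u(A) = -25/(18*A)
√(u(428) + 427384) = √(-25/18/428 + 427384) = √(-25/18*1/428 + 427384) = √(-25/7704 + 427384) = √(3292566311/7704) = √704609190554/1284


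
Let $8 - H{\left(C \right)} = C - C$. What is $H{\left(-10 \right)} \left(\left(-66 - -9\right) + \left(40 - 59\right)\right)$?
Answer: $-608$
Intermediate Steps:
$H{\left(C \right)} = 8$ ($H{\left(C \right)} = 8 - \left(C - C\right) = 8 - 0 = 8 + 0 = 8$)
$H{\left(-10 \right)} \left(\left(-66 - -9\right) + \left(40 - 59\right)\right) = 8 \left(\left(-66 - -9\right) + \left(40 - 59\right)\right) = 8 \left(\left(-66 + 9\right) - 19\right) = 8 \left(-57 - 19\right) = 8 \left(-76\right) = -608$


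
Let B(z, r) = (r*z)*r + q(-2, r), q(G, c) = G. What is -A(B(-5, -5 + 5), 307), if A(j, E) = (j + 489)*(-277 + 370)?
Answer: -45291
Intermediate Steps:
B(z, r) = -2 + z*r² (B(z, r) = (r*z)*r - 2 = z*r² - 2 = -2 + z*r²)
A(j, E) = 45477 + 93*j (A(j, E) = (489 + j)*93 = 45477 + 93*j)
-A(B(-5, -5 + 5), 307) = -(45477 + 93*(-2 - 5*(-5 + 5)²)) = -(45477 + 93*(-2 - 5*0²)) = -(45477 + 93*(-2 - 5*0)) = -(45477 + 93*(-2 + 0)) = -(45477 + 93*(-2)) = -(45477 - 186) = -1*45291 = -45291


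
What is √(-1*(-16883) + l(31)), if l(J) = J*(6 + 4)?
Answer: √17193 ≈ 131.12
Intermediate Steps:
l(J) = 10*J (l(J) = J*10 = 10*J)
√(-1*(-16883) + l(31)) = √(-1*(-16883) + 10*31) = √(16883 + 310) = √17193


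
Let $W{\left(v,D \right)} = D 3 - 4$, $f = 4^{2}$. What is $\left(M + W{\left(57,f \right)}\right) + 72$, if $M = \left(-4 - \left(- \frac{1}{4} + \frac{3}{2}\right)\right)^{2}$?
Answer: $\frac{2297}{16} \approx 143.56$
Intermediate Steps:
$f = 16$
$M = \frac{441}{16}$ ($M = \left(-4 - \frac{5}{4}\right)^{2} = \left(- \frac{21}{4}\right)^{2} = \frac{441}{16} \approx 27.563$)
$W{\left(v,D \right)} = -4 + 3 D$ ($W{\left(v,D \right)} = 3 D - 4 = -4 + 3 D$)
$\left(M + W{\left(57,f \right)}\right) + 72 = \left(\frac{441}{16} + \left(-4 + 3 \cdot 16\right)\right) + 72 = \left(\frac{441}{16} + \left(-4 + 48\right)\right) + 72 = \left(\frac{441}{16} + 44\right) + 72 = \frac{1145}{16} + 72 = \frac{2297}{16}$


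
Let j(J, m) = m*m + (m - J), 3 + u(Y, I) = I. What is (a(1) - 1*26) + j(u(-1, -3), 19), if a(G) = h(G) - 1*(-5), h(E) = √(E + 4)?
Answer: 365 + √5 ≈ 367.24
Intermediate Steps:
u(Y, I) = -3 + I
h(E) = √(4 + E)
a(G) = 5 + √(4 + G) (a(G) = √(4 + G) - 1*(-5) = √(4 + G) + 5 = 5 + √(4 + G))
j(J, m) = m + m² - J (j(J, m) = m² + (m - J) = m + m² - J)
(a(1) - 1*26) + j(u(-1, -3), 19) = ((5 + √(4 + 1)) - 1*26) + (19 + 19² - (-3 - 3)) = ((5 + √5) - 26) + (19 + 361 - 1*(-6)) = (-21 + √5) + (19 + 361 + 6) = (-21 + √5) + 386 = 365 + √5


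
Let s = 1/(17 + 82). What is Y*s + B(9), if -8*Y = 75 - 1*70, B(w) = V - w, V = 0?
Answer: -7133/792 ≈ -9.0063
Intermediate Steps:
s = 1/99 ≈ 0.010101
B(w) = -w (B(w) = 0 - w = -w)
Y = -5/8 (Y = -(75 - 1*70)/8 = -(75 - 70)/8 = -⅛*5 = -5/8 ≈ -0.62500)
Y*s + B(9) = -5/8*1/99 - 1*9 = -5/792 - 9 = -7133/792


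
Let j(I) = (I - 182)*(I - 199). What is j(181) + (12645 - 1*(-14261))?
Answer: 26924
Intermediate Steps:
j(I) = (-199 + I)*(-182 + I) (j(I) = (-182 + I)*(-199 + I) = (-199 + I)*(-182 + I))
j(181) + (12645 - 1*(-14261)) = (36218 + 181² - 381*181) + (12645 - 1*(-14261)) = (36218 + 32761 - 68961) + (12645 + 14261) = 18 + 26906 = 26924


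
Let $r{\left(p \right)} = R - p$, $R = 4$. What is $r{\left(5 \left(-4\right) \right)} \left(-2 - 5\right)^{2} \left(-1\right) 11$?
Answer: $-12936$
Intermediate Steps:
$r{\left(p \right)} = 4 - p$
$r{\left(5 \left(-4\right) \right)} \left(-2 - 5\right)^{2} \left(-1\right) 11 = \left(4 - 5 \left(-4\right)\right) \left(-2 - 5\right)^{2} \left(-1\right) 11 = \left(4 - -20\right) \left(-7\right)^{2} \left(-1\right) 11 = \left(4 + 20\right) 49 \left(-1\right) 11 = 24 \left(-49\right) 11 = \left(-1176\right) 11 = -12936$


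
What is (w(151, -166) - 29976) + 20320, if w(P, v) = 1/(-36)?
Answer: -347617/36 ≈ -9656.0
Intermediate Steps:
w(P, v) = -1/36
(w(151, -166) - 29976) + 20320 = (-1/36 - 29976) + 20320 = -1079137/36 + 20320 = -347617/36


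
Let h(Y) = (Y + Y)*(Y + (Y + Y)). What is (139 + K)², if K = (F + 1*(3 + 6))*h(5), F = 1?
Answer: 2686321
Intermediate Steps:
h(Y) = 6*Y² (h(Y) = (2*Y)*(Y + 2*Y) = (2*Y)*(3*Y) = 6*Y²)
K = 1500 (K = (1 + 1*(3 + 6))*(6*5²) = (1 + 1*9)*(6*25) = (1 + 9)*150 = 10*150 = 1500)
(139 + K)² = (139 + 1500)² = 1639² = 2686321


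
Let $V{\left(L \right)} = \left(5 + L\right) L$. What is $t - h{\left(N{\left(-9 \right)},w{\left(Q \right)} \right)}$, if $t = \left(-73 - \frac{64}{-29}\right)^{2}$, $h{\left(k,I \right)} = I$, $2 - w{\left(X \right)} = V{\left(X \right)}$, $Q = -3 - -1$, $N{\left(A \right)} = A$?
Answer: $\frac{4208081}{841} \approx 5003.7$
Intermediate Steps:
$Q = -2$ ($Q = -3 + 1 = -2$)
$V{\left(L \right)} = L \left(5 + L\right)$
$w{\left(X \right)} = 2 - X \left(5 + X\right)$
$t = \frac{4214809}{841}$ ($t = \left(-73 - - \frac{64}{29}\right)^{2} = \left(-73 + \frac{64}{29}\right)^{2} = \left(- \frac{2053}{29}\right)^{2} = \frac{4214809}{841} \approx 5011.7$)
$t - h{\left(N{\left(-9 \right)},w{\left(Q \right)} \right)} = \frac{4214809}{841} - \left(2 - - 2 \left(5 - 2\right)\right) = \frac{4214809}{841} - \left(2 - \left(-2\right) 3\right) = \frac{4214809}{841} - \left(2 + 6\right) = \frac{4214809}{841} - 8 = \frac{4208081}{841}$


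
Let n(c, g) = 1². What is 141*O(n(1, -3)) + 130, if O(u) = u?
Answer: 271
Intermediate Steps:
n(c, g) = 1
141*O(n(1, -3)) + 130 = 141*1 + 130 = 141 + 130 = 271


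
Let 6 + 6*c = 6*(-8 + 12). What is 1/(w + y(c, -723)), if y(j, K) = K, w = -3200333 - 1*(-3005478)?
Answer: -1/195578 ≈ -5.1130e-6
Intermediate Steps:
w = -194855 (w = -3200333 + 3005478 = -194855)
c = 3 (c = -1 + (6*(-8 + 12))/6 = -1 + (6*4)/6 = -1 + (1/6)*24 = -1 + 4 = 3)
1/(w + y(c, -723)) = 1/(-194855 - 723) = 1/(-195578) = -1/195578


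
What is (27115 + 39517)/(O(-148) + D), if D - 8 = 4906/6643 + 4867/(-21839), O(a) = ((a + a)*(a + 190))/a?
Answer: 9666735815464/13421846537 ≈ 720.22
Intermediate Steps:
O(a) = 380 + 2*a (O(a) = ((2*a)*(190 + a))/a = (2*a*(190 + a))/a = 380 + 2*a)
D = 1235422469/145076477 (D = 8 + (4906/6643 + 4867/(-21839)) = 8 + (4906*(1/6643) + 4867*(-1/21839)) = 8 + (4906/6643 - 4867/21839) = 8 + 74810653/145076477 = 1235422469/145076477 ≈ 8.5157)
(27115 + 39517)/(O(-148) + D) = (27115 + 39517)/((380 + 2*(-148)) + 1235422469/145076477) = 66632/((380 - 296) + 1235422469/145076477) = 66632/(84 + 1235422469/145076477) = 66632/(13421846537/145076477) = 66632*(145076477/13421846537) = 9666735815464/13421846537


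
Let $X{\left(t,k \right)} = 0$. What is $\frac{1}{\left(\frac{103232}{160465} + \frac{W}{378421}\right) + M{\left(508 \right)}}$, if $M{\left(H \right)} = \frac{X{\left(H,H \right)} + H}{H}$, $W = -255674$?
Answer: $\frac{60723325765}{58761754027} \approx 1.0334$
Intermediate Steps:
$M{\left(H \right)} = 1$ ($M{\left(H \right)} = \frac{0 + H}{H} = \frac{H}{H} = 1$)
$\frac{1}{\left(\frac{103232}{160465} + \frac{W}{378421}\right) + M{\left(508 \right)}} = \frac{1}{\left(\frac{103232}{160465} - \frac{255674}{378421}\right) + 1} = \frac{1}{- \frac{1961571738}{60723325765} + 1} = \frac{1}{\frac{58761754027}{60723325765}} = \frac{60723325765}{58761754027}$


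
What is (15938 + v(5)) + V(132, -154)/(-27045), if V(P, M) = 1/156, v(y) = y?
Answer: 67263835859/4219020 ≈ 15943.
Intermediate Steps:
V(P, M) = 1/156
(15938 + v(5)) + V(132, -154)/(-27045) = (15938 + 5) + (1/156)/(-27045) = 15943 + (1/156)*(-1/27045) = 15943 - 1/4219020 = 67263835859/4219020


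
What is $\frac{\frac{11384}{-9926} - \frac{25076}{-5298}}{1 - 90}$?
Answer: $- \frac{47147986}{1170081843} \approx -0.040295$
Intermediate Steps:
$\frac{\frac{11384}{-9926} - \frac{25076}{-5298}}{1 - 90} = \frac{11384 \left(- \frac{1}{9926}\right) - - \frac{12538}{2649}}{-89} = - \frac{- \frac{5692}{4963} + \frac{12538}{2649}}{89} = \left(- \frac{1}{89}\right) \frac{47147986}{13146987} = - \frac{47147986}{1170081843}$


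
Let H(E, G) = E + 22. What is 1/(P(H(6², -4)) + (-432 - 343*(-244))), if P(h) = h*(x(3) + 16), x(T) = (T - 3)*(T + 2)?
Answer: 1/84188 ≈ 1.1878e-5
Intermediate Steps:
H(E, G) = 22 + E
x(T) = (-3 + T)*(2 + T)
P(h) = 16*h (P(h) = h*((-6 + 3² - 1*3) + 16) = h*((-6 + 9 - 3) + 16) = h*(0 + 16) = h*16 = 16*h)
1/(P(H(6², -4)) + (-432 - 343*(-244))) = 1/(16*(22 + 6²) + (-432 - 343*(-244))) = 1/(16*(22 + 36) + (-432 + 83692)) = 1/(16*58 + 83260) = 1/(928 + 83260) = 1/84188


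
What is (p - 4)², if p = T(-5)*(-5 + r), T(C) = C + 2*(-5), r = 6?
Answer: 361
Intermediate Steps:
T(C) = -10 + C (T(C) = C - 10 = -10 + C)
p = -15 (p = (-10 - 5)*(-5 + 6) = -15*1 = -15)
(p - 4)² = (-15 - 4)² = (-19)² = 361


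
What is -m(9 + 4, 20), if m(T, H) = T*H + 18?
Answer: -278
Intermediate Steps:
m(T, H) = 18 + H*T (m(T, H) = H*T + 18 = 18 + H*T)
-m(9 + 4, 20) = -(18 + 20*(9 + 4)) = -(18 + 20*13) = -(18 + 260) = -1*278 = -278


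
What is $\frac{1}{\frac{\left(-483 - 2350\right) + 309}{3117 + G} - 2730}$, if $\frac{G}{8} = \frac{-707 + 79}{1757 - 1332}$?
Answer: $- \frac{1319701}{3603856430} \approx -0.00036619$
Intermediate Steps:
$G = - \frac{5024}{425}$ ($G = 8 \frac{-707 + 79}{1757 - 1332} = 8 \left(- \frac{628}{425}\right) = - \frac{5024}{425} \approx -11.821$)
$\frac{1}{\frac{\left(-483 - 2350\right) + 309}{3117 + G} - 2730} = \frac{1}{\frac{\left(-483 - 2350\right) + 309}{3117 - \frac{5024}{425}} - 2730} = \frac{1}{\frac{-2833 + 309}{\frac{1319701}{425}} - 2730} = \frac{1}{\left(-2524\right) \frac{425}{1319701} - 2730} = \frac{1}{- \frac{1072700}{1319701} - 2730} = \frac{1}{- \frac{3603856430}{1319701}} = - \frac{1319701}{3603856430}$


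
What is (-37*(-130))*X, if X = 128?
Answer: 615680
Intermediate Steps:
(-37*(-130))*X = -37*(-130)*128 = 4810*128 = 615680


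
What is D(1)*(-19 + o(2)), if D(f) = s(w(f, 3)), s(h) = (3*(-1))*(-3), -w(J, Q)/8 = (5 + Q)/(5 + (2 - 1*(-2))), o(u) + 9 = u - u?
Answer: -252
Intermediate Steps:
o(u) = -9 (o(u) = -9 + (u - u) = -9 + 0 = -9)
w(J, Q) = -40/9 - 8*Q/9 (w(J, Q) = -8*(5 + Q)/(5 + (2 - 1*(-2))) = -8*(5 + Q)/(5 + (2 + 2)) = -8*(5 + Q)/(5 + 4) = -8*(5 + Q)/9 = -8*(5/9 + Q/9) = -40/9 - 8*Q/9)
s(h) = 9 (s(h) = -3*(-3) = 9)
D(f) = 9
D(1)*(-19 + o(2)) = 9*(-19 - 9) = 9*(-28) = -252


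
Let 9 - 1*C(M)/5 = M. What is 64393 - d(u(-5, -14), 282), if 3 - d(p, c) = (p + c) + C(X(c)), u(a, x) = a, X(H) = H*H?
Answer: -332908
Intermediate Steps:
X(H) = H²
C(M) = 45 - 5*M
d(p, c) = -42 - c - p + 5*c² (d(p, c) = 3 - ((p + c) + (45 - 5*c²)) = 3 - ((c + p) + (45 - 5*c²)) = 3 - (45 + c + p - 5*c²) = 3 + (-45 - c - p + 5*c²) = -42 - c - p + 5*c²)
64393 - d(u(-5, -14), 282) = 64393 - (-42 - 1*282 - 1*(-5) + 5*282²) = 64393 - (-42 - 282 + 5 + 5*79524) = 64393 - (-42 - 282 + 5 + 397620) = 64393 - 1*397301 = 64393 - 397301 = -332908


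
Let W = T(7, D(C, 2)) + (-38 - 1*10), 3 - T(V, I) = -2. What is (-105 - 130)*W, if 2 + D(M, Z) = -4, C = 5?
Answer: 10105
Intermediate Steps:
D(M, Z) = -6 (D(M, Z) = -2 - 4 = -6)
T(V, I) = 5 (T(V, I) = 3 - 1*(-2) = 3 + 2 = 5)
W = -43 (W = 5 + (-38 - 1*10) = 5 + (-38 - 10) = 5 - 48 = -43)
(-105 - 130)*W = (-105 - 130)*(-43) = -235*(-43) = 10105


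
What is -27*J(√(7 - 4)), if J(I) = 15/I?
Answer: -135*√3 ≈ -233.83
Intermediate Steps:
-27*J(√(7 - 4)) = -405/(√(7 - 4)) = -405/(√3) = -405*√3/3 = -135*√3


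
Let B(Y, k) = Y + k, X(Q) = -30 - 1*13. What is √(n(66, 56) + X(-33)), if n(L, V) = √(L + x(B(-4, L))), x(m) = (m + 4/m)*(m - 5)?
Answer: √(-41323 + 31*√3463134)/31 ≈ 4.1268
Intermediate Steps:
X(Q) = -43 (X(Q) = -30 - 13 = -43)
x(m) = (-5 + m)*(m + 4/m) (x(m) = (m + 4/m)*(-5 + m) = (-5 + m)*(m + 4/m))
n(L, V) = √(24 + (-4 + L)² - 20/(-4 + L) - 4*L) (n(L, V) = √(L + (4 + (-4 + L)² - 20/(-4 + L) - 5*(-4 + L))) = √(L + (4 + (-4 + L)² - 20/(-4 + L) + (20 - 5*L))) = √(L + (24 + (-4 + L)² - 20/(-4 + L) - 5*L)) = √(24 + (-4 + L)² - 20/(-4 + L) - 4*L))
√(n(66, 56) + X(-33)) = √(√((-180 + 66³ - 16*66² + 88*66)/(-4 + 66)) - 43) = √(√((-180 + 287496 - 16*4356 + 5808)/62) - 43) = √(√((-180 + 287496 - 69696 + 5808)/62) - 43) = √(√((1/62)*223428) - 43) = √(√(111714/31) - 43) = √(√3463134/31 - 43) = √(-43 + √3463134/31)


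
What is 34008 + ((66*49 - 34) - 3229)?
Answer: 33979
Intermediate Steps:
34008 + ((66*49 - 34) - 3229) = 34008 + ((3234 - 34) - 3229) = 34008 + (3200 - 3229) = 34008 - 29 = 33979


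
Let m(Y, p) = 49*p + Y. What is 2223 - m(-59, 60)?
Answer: -658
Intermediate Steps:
m(Y, p) = Y + 49*p
2223 - m(-59, 60) = 2223 - (-59 + 49*60) = 2223 - (-59 + 2940) = 2223 - 1*2881 = 2223 - 2881 = -658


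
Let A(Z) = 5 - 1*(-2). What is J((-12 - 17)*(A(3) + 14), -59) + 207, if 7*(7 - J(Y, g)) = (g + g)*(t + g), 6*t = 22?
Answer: -15094/21 ≈ -718.76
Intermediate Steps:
t = 11/3 (t = (1/6)*22 = 11/3 ≈ 3.6667)
A(Z) = 7 (A(Z) = 5 + 2 = 7)
J(Y, g) = 7 - 2*g*(11/3 + g)/7 (J(Y, g) = 7 - (g + g)*(11/3 + g)/7 = 7 - 2*g*(11/3 + g)/7)
J((-12 - 17)*(A(3) + 14), -59) + 207 = (7 - 22/21*(-59) - 2/7*(-59)**2) + 207 = (7 + 1298/21 - 2/7*3481) + 207 = (7 + 1298/21 - 6962/7) + 207 = -19441/21 + 207 = -15094/21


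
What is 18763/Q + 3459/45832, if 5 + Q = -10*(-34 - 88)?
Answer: 864148501/55685880 ≈ 15.518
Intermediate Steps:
Q = 1215 (Q = -5 - 10*(-34 - 88) = -5 - 10*(-122) = -5 + 1220 = 1215)
18763/Q + 3459/45832 = 18763/1215 + 3459/45832 = 864148501/55685880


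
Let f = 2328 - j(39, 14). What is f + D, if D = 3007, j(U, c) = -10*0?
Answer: 5335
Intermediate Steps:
j(U, c) = 0
f = 2328 (f = 2328 - 1*0 = 2328 + 0 = 2328)
f + D = 2328 + 3007 = 5335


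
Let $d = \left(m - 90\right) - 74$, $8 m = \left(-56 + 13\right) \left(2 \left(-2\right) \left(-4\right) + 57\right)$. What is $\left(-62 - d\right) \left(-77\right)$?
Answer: $- \frac{304535}{8} \approx -38067.0$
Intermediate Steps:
$m = - \frac{3139}{8}$ ($m = \frac{\left(-56 + 13\right) \left(2 \left(-2\right) \left(-4\right) + 57\right)}{8} = \frac{\left(-43\right) \left(\left(-4\right) \left(-4\right) + 57\right)}{8} = \frac{\left(-43\right) \left(16 + 57\right)}{8} = \frac{\left(-43\right) 73}{8} = \frac{1}{8} \left(-3139\right) = - \frac{3139}{8} \approx -392.38$)
$d = - \frac{4451}{8}$ ($d = \left(- \frac{3139}{8} - 90\right) - 74 = - \frac{3859}{8} - 74 = - \frac{4451}{8} \approx -556.38$)
$\left(-62 - d\right) \left(-77\right) = \left(-62 - - \frac{4451}{8}\right) \left(-77\right) = \left(-62 + \frac{4451}{8}\right) \left(-77\right) = \frac{3955}{8} \left(-77\right) = - \frac{304535}{8}$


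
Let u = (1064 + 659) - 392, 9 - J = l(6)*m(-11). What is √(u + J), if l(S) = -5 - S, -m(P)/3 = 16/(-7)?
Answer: 2*√17339/7 ≈ 37.622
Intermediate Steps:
m(P) = 48/7 (m(P) = -48/(-7) = -48*(-1)/7 = -3*(-16/7) = 48/7)
J = 591/7 (J = 9 - (-5 - 1*6)*48/7 = 9 - (-5 - 6)*48/7 = 9 - (-11)*48/7 = 9 - 1*(-528/7) = 9 + 528/7 = 591/7 ≈ 84.429)
u = 1331 (u = 1723 - 392 = 1331)
√(u + J) = √(1331 + 591/7) = √(9908/7) = 2*√17339/7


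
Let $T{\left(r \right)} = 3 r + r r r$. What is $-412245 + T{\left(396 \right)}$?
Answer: $61688079$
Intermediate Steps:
$T{\left(r \right)} = r^{3} + 3 r$ ($T{\left(r \right)} = 3 r + r r^{2} = 3 r + r^{3} = r^{3} + 3 r$)
$-412245 + T{\left(396 \right)} = -412245 + 396 \left(3 + 396^{2}\right) = -412245 + 396 \left(3 + 156816\right) = -412245 + 396 \cdot 156819 = -412245 + 62100324 = 61688079$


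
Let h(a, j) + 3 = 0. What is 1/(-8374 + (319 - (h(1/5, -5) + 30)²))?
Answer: -1/8784 ≈ -0.00011384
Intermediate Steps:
h(a, j) = -3 (h(a, j) = -3 + 0 = -3)
1/(-8374 + (319 - (h(1/5, -5) + 30)²)) = 1/(-8374 + (319 - (-3 + 30)²)) = 1/(-8374 + (319 - 1*27²)) = 1/(-8374 + (319 - 1*729)) = 1/(-8374 + (319 - 729)) = 1/(-8374 - 410) = 1/(-8784) = -1/8784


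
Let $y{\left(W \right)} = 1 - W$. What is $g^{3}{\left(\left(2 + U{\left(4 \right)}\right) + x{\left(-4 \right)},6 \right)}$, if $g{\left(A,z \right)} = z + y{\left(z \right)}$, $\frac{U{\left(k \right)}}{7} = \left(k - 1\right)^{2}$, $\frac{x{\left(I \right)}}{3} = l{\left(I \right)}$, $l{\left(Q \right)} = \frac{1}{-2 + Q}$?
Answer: $1$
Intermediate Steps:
$x{\left(I \right)} = \frac{3}{-2 + I}$
$U{\left(k \right)} = 7 \left(-1 + k\right)^{2}$ ($U{\left(k \right)} = 7 \left(k - 1\right)^{2} = 7 \left(-1 + k\right)^{2}$)
$g{\left(A,z \right)} = 1$ ($g{\left(A,z \right)} = z - \left(-1 + z\right) = 1$)
$g^{3}{\left(\left(2 + U{\left(4 \right)}\right) + x{\left(-4 \right)},6 \right)} = 1^{3} = 1$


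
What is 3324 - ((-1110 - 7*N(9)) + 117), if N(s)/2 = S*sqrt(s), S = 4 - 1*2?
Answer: 4401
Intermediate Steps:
S = 2 (S = 4 - 2 = 2)
N(s) = 4*sqrt(s) (N(s) = 2*(2*sqrt(s)) = 4*sqrt(s))
3324 - ((-1110 - 7*N(9)) + 117) = 3324 - ((-1110 - 28*sqrt(9)) + 117) = 3324 - ((-1110 - 28*3) + 117) = 3324 - ((-1110 - 7*12) + 117) = 3324 - ((-1110 - 84) + 117) = 3324 - (-1194 + 117) = 3324 - 1*(-1077) = 3324 + 1077 = 4401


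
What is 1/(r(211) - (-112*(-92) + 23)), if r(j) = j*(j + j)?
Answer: 1/78715 ≈ 1.2704e-5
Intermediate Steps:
r(j) = 2*j² (r(j) = j*(2*j) = 2*j²)
1/(r(211) - (-112*(-92) + 23)) = 1/(2*211² - (-112*(-92) + 23)) = 1/(2*44521 - (10304 + 23)) = 1/(89042 - 1*10327) = 1/(89042 - 10327) = 1/78715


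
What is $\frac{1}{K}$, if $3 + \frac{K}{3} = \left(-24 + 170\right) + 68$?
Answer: $\frac{1}{633} \approx 0.0015798$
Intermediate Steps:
$K = 633$ ($K = -9 + 3 \left(\left(-24 + 170\right) + 68\right) = -9 + 3 \left(146 + 68\right) = -9 + 3 \cdot 214 = -9 + 642 = 633$)
$\frac{1}{K} = \frac{1}{633}$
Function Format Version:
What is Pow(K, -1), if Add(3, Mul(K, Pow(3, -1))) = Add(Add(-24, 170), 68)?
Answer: Rational(1, 633) ≈ 0.0015798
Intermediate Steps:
K = 633 (K = Add(-9, Mul(3, Add(Add(-24, 170), 68))) = Add(-9, Mul(3, Add(146, 68))) = Add(-9, Mul(3, 214)) = Add(-9, 642) = 633)
Pow(K, -1) = Pow(633, -1) = Rational(1, 633)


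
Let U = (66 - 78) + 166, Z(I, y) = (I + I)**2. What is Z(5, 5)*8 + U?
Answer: 954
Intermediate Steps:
Z(I, y) = 4*I**2 (Z(I, y) = (2*I)**2 = 4*I**2)
U = 154 (U = -12 + 166 = 154)
Z(5, 5)*8 + U = (4*5**2)*8 + 154 = (4*25)*8 + 154 = 100*8 + 154 = 800 + 154 = 954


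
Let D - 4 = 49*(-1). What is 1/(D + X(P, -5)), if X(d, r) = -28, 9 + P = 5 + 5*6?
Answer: -1/73 ≈ -0.013699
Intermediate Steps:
D = -45 (D = 4 + 49*(-1) = 4 - 49 = -45)
P = 26 (P = -9 + (5 + 5*6) = -9 + (5 + 30) = -9 + 35 = 26)
1/(D + X(P, -5)) = 1/(-45 - 28) = 1/(-73) = -1/73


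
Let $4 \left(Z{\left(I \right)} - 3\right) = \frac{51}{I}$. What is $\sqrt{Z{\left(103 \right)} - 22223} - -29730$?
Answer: $29730 + \frac{i \sqrt{942922667}}{206} \approx 29730.0 + 149.06 i$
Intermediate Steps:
$Z{\left(I \right)} = 3 + \frac{51}{4 I}$ ($Z{\left(I \right)} = 3 + \frac{51 \frac{1}{I}}{4} = 3 + \frac{51}{4 I}$)
$\sqrt{Z{\left(103 \right)} - 22223} - -29730 = \sqrt{\left(3 + \frac{51}{4 \cdot 103}\right) - 22223} - -29730 = \sqrt{\left(3 + \frac{51}{4} \cdot \frac{1}{103}\right) - 22223} + 29730 = \sqrt{\left(3 + \frac{51}{412}\right) - 22223} + 29730 = \sqrt{\frac{1287}{412} - 22223} + 29730 = \sqrt{- \frac{9154589}{412}} + 29730 = \frac{i \sqrt{942922667}}{206} + 29730 = 29730 + \frac{i \sqrt{942922667}}{206}$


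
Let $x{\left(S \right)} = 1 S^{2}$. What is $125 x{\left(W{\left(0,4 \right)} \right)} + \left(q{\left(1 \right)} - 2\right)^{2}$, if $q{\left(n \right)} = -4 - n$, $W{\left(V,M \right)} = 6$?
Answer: $4549$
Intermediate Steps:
$x{\left(S \right)} = S^{2}$
$125 x{\left(W{\left(0,4 \right)} \right)} + \left(q{\left(1 \right)} - 2\right)^{2} = 125 \cdot 6^{2} + \left(\left(-4 - 1\right) - 2\right)^{2} = 125 \cdot 36 + \left(\left(-4 - 1\right) - 2\right)^{2} = 4500 + \left(-5 - 2\right)^{2} = 4500 + \left(-7\right)^{2} = 4500 + 49 = 4549$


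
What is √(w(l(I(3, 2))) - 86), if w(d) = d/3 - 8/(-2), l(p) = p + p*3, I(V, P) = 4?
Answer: I*√690/3 ≈ 8.756*I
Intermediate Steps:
l(p) = 4*p (l(p) = p + 3*p = 4*p)
w(d) = 4 + d/3 (w(d) = d*(⅓) - 8*(-½) = d/3 + 4 = 4 + d/3)
√(w(l(I(3, 2))) - 86) = √((4 + (4*4)/3) - 86) = √((4 + (⅓)*16) - 86) = √((4 + 16/3) - 86) = √(28/3 - 86) = √(-230/3) = I*√690/3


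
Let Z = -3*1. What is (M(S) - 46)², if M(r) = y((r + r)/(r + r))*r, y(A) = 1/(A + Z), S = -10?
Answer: 1681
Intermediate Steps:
Z = -3
y(A) = 1/(-3 + A) (y(A) = 1/(A - 3) = 1/(-3 + A))
M(r) = -r/2 (M(r) = r/(-3 + (r + r)/(r + r)) = r/(-3 + (2*r)/((2*r))) = r/(-3 + (2*r)*(1/(2*r))) = r/(-3 + 1) = r/(-2) = -r/2)
(M(S) - 46)² = (-½*(-10) - 46)² = (5 - 46)² = (-41)² = 1681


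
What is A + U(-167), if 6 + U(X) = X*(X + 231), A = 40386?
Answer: 29692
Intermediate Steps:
U(X) = -6 + X*(231 + X) (U(X) = -6 + X*(X + 231) = -6 + X*(231 + X))
A + U(-167) = 40386 + (-6 + (-167)² + 231*(-167)) = 40386 + (-6 + 27889 - 38577) = 40386 - 10694 = 29692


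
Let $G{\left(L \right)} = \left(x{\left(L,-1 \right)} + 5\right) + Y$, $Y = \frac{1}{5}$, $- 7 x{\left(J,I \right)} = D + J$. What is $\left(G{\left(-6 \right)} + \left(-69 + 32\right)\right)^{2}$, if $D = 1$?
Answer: $\frac{1183744}{1225} \approx 966.32$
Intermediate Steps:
$x{\left(J,I \right)} = - \frac{1}{7} - \frac{J}{7}$ ($x{\left(J,I \right)} = - \frac{1 + J}{7} = - \frac{1}{7} - \frac{J}{7}$)
$Y = \frac{1}{5} \approx 0.2$
$G{\left(L \right)} = \frac{177}{35} - \frac{L}{7}$ ($G{\left(L \right)} = \left(\left(- \frac{1}{7} - \frac{L}{7}\right) + 5\right) + \frac{1}{5} = \left(\frac{34}{7} - \frac{L}{7}\right) + \frac{1}{5} = \frac{177}{35} - \frac{L}{7}$)
$\left(G{\left(-6 \right)} + \left(-69 + 32\right)\right)^{2} = \left(\left(\frac{177}{35} - - \frac{6}{7}\right) + \left(-69 + 32\right)\right)^{2} = \left(\left(\frac{177}{35} + \frac{6}{7}\right) - 37\right)^{2} = \left(\frac{207}{35} - 37\right)^{2} = \left(- \frac{1088}{35}\right)^{2} = \frac{1183744}{1225}$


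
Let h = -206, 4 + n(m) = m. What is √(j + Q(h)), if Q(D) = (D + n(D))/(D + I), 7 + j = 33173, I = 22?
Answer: √17546010/23 ≈ 182.12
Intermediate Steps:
n(m) = -4 + m
j = 33166 (j = -7 + 33173 = 33166)
Q(D) = (-4 + 2*D)/(22 + D) (Q(D) = (D + (-4 + D))/(D + 22) = (-4 + 2*D)/(22 + D))
√(j + Q(h)) = √(33166 + 2*(-2 - 206)/(22 - 206)) = √(33166 + 2*(-208)/(-184)) = √(33166 + 2*(-1/184)*(-208)) = √(33166 + 52/23) = √(762870/23) = √17546010/23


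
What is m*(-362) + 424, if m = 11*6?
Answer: -23468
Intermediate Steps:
m = 66
m*(-362) + 424 = 66*(-362) + 424 = -23892 + 424 = -23468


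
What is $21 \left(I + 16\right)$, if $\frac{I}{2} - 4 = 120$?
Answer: $5544$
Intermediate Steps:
$I = 248$ ($I = 8 + 2 \cdot 120 = 8 + 240 = 248$)
$21 \left(I + 16\right) = 21 \left(248 + 16\right) = 21 \cdot 264 = 5544$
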